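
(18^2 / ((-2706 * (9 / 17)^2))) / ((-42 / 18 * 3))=578 / 9471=0.06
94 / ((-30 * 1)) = -47 / 15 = -3.13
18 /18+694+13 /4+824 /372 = 260573 /372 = 700.47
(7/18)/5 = 7/90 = 0.08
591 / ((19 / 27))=15957 / 19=839.84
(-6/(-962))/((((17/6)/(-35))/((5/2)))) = -1575/8177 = -0.19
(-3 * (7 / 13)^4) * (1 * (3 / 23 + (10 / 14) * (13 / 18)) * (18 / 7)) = -275331 / 656903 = -0.42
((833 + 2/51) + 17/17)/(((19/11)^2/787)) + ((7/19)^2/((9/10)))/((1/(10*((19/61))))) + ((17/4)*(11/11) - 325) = 219688.18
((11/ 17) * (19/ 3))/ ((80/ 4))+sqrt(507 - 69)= 209/ 1020+sqrt(438)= 21.13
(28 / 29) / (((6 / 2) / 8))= 224 / 87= 2.57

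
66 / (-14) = -33 / 7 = -4.71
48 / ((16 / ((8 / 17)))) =24 / 17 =1.41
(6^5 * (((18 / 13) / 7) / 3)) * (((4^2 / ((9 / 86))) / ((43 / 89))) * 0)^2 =0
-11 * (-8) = 88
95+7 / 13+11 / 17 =21257 / 221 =96.19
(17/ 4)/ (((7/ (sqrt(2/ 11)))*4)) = 17*sqrt(22)/ 1232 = 0.06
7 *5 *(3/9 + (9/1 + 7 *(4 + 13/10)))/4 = 9751/24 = 406.29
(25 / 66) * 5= 1.89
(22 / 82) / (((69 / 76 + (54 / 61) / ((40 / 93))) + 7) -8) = 127490 / 934267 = 0.14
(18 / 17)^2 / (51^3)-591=-839135475 / 1419857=-591.00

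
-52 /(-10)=26 /5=5.20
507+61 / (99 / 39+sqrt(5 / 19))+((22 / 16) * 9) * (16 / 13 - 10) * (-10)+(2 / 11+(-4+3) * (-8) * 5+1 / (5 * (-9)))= 105832799186 / 63854505 - 10309 * sqrt(95) / 19846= 1652.34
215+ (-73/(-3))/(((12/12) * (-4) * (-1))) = 2653/12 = 221.08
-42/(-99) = 14/33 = 0.42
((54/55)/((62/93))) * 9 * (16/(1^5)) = 11664/55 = 212.07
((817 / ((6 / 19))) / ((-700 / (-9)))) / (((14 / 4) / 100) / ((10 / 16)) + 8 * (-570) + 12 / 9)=-698535 / 95730824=-0.01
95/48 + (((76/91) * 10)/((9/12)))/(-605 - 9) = 876565/446992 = 1.96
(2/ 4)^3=1/ 8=0.12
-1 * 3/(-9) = 1/3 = 0.33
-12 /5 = -2.40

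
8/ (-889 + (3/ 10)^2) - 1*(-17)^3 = 436720683/ 88891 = 4912.99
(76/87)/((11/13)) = 988/957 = 1.03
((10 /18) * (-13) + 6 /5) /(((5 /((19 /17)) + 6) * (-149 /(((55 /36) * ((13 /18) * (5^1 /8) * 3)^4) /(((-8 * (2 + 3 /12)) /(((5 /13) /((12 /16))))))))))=-388862134375 /688466912477184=-0.00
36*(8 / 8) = 36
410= 410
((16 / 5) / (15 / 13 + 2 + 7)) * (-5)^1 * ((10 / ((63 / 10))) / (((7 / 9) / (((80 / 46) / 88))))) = -26000 / 409101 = -0.06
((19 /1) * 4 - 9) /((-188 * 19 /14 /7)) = -3283 /1786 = -1.84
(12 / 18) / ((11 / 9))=0.55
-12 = -12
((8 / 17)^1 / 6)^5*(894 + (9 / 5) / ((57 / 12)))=100352 / 37805535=0.00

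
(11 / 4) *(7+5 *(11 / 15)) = 88 / 3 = 29.33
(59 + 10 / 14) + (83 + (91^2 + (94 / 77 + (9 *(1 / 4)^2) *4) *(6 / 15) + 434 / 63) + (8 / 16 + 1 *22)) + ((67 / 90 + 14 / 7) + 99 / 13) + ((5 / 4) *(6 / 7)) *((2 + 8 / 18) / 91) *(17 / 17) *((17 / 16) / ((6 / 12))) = 1423527401 / 168168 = 8464.91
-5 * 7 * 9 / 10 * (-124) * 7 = 27342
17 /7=2.43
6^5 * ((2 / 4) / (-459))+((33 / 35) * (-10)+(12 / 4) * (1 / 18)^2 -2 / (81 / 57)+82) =805855 / 12852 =62.70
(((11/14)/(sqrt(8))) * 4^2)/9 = 22 * sqrt(2)/63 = 0.49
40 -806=-766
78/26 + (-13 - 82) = -92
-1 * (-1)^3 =1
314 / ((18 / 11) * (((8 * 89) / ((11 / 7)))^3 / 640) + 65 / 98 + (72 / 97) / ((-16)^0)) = 0.00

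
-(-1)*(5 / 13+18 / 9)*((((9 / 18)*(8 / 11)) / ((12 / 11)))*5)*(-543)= -28055 / 13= -2158.08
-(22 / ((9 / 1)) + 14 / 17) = -500 / 153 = -3.27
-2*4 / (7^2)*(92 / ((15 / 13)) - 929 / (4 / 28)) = 770792 / 735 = 1048.70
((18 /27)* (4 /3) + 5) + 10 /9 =7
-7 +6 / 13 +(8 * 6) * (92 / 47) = 53413 / 611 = 87.42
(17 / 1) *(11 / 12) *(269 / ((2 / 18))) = 150909 / 4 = 37727.25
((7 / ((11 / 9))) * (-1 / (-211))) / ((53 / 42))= 2646 / 123013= 0.02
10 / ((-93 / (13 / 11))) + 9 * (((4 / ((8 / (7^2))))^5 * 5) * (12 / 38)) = 39011244223625 / 310992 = 125441311.11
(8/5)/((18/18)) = 8/5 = 1.60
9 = 9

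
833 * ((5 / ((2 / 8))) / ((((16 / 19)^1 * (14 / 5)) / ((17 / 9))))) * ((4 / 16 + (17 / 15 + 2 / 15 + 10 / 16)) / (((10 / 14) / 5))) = 345740815 / 1728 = 200081.49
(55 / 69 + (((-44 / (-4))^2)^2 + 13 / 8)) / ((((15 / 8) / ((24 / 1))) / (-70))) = -905314928 / 69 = -13120506.20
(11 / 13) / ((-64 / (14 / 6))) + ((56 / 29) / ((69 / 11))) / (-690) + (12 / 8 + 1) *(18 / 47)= 25001686583 / 26995250880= 0.93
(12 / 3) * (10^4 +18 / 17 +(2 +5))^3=19699549899045412 / 4913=4009678383685.20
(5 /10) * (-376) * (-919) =172772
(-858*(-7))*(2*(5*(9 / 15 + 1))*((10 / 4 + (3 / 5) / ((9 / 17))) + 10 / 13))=2115344 / 5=423068.80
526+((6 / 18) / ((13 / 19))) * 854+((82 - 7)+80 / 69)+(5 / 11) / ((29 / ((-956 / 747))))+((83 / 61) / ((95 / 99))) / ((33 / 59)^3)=4661229220686028 / 4541806198215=1026.29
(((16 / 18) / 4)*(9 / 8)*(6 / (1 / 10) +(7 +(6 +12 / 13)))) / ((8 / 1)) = 961 / 416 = 2.31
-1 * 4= -4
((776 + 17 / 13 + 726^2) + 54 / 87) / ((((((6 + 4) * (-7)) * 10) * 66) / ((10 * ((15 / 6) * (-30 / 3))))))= 995004655 / 348348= 2856.35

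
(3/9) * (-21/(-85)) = 0.08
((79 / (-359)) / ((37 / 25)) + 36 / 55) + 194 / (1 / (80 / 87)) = 11370520781 / 63559155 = 178.90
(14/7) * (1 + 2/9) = 22/9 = 2.44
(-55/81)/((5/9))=-11/9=-1.22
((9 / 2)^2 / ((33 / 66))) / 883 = 81 / 1766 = 0.05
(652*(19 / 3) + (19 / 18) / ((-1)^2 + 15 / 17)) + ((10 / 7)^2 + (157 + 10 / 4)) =121121459 / 28224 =4291.43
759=759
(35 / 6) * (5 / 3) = 175 / 18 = 9.72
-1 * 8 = -8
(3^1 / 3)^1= 1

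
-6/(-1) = 6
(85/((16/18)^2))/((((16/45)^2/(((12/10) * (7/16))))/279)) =16337382075/131072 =124644.33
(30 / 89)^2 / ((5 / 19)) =3420 / 7921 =0.43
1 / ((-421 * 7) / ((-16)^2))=-256 / 2947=-0.09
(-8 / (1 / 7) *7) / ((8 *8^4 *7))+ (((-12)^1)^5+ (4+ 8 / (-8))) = -1019203591 / 4096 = -248829.00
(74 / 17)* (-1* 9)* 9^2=-3173.29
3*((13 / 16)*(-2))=-39 / 8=-4.88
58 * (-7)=-406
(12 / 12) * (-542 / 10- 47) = -506 / 5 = -101.20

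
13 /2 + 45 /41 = 7.60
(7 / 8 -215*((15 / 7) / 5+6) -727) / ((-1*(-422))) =-118063 / 23632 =-5.00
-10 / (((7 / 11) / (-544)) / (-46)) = -393234.29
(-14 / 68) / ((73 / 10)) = -35 / 1241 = -0.03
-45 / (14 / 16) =-51.43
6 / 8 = 3 / 4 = 0.75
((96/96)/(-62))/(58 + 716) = -0.00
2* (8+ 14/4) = 23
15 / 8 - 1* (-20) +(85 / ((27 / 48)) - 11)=11663 / 72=161.99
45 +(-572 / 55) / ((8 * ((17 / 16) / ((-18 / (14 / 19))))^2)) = -642.20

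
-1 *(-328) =328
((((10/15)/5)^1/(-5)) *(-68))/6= 68/225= 0.30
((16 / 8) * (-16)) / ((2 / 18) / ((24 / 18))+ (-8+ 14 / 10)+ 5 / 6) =1920 / 341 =5.63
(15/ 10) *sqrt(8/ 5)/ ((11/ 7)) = 21 *sqrt(10)/ 55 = 1.21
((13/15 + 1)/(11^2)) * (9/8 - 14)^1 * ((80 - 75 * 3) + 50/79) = 1644601/57354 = 28.67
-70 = -70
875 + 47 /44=38547 /44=876.07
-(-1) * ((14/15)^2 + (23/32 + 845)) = 6095447/7200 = 846.59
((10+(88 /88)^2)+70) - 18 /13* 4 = 981 /13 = 75.46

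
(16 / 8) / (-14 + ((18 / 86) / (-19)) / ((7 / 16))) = -5719 / 40105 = -0.14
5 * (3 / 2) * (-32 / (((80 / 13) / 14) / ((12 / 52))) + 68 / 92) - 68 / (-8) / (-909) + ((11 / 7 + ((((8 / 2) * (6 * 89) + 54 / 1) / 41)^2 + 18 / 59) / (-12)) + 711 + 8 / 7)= 10318903451839 / 29029494942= 355.46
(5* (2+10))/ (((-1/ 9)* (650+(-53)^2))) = -180/ 1153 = -0.16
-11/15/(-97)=11/1455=0.01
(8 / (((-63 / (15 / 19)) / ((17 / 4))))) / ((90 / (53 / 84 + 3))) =-5185 / 301644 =-0.02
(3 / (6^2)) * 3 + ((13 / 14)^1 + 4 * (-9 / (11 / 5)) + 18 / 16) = -8661 / 616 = -14.06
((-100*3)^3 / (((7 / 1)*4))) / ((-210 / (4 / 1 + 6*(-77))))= -103050000 / 49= -2103061.22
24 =24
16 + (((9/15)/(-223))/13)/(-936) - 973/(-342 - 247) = 47019809269/2663717160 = 17.65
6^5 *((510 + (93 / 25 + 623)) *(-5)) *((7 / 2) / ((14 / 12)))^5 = -10739548684.80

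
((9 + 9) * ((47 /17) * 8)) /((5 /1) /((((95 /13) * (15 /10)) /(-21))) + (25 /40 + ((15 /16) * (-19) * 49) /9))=-6172416 /1642387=-3.76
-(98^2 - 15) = -9589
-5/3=-1.67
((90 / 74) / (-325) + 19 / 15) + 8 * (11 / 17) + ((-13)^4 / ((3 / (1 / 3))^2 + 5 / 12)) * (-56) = -2353344775712 / 119833935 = -19638.38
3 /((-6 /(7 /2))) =-7 /4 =-1.75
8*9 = 72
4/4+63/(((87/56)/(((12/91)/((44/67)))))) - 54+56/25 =-4418343/103675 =-42.62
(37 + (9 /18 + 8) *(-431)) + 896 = -5461 /2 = -2730.50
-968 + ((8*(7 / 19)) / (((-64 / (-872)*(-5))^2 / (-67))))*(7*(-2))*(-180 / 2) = -351231827 / 190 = -1848588.56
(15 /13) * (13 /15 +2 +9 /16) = 823 /208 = 3.96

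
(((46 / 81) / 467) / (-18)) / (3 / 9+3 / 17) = -0.00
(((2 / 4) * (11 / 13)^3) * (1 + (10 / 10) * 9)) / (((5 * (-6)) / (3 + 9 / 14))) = -0.37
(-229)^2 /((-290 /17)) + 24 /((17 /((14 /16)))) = -15149359 /4930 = -3072.89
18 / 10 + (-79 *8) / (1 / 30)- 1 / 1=-18959.20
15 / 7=2.14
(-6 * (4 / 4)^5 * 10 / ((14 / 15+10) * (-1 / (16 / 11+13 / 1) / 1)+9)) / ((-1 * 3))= 47700 / 19661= 2.43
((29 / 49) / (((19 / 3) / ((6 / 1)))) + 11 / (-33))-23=-63604 / 2793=-22.77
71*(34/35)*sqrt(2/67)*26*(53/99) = 165.87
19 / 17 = 1.12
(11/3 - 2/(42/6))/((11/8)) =568/231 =2.46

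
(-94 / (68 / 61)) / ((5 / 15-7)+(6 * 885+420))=-8601 / 583780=-0.01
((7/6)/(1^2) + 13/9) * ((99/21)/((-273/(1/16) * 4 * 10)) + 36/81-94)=-244.28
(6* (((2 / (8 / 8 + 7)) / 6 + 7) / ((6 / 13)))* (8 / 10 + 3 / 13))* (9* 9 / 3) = 101907 / 40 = 2547.68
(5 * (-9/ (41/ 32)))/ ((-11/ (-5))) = -7200/ 451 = -15.96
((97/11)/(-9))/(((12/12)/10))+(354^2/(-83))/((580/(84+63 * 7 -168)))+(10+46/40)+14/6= -4411479509/4765860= -925.64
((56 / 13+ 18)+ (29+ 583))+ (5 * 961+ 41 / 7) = 495510 / 91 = 5445.16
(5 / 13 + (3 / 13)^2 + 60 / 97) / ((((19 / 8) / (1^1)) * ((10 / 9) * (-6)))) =-103908 / 1557335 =-0.07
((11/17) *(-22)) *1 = -242/17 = -14.24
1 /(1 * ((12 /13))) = 13 /12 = 1.08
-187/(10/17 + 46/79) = -251141/1572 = -159.76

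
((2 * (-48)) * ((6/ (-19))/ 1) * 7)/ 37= 4032/ 703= 5.74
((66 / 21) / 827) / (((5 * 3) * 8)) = 11 / 347340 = 0.00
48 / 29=1.66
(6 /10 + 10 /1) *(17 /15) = 12.01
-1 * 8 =-8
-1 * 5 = -5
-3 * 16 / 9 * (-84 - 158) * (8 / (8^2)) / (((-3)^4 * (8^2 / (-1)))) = -121 / 3888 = -0.03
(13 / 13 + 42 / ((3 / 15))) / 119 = 211 / 119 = 1.77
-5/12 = -0.42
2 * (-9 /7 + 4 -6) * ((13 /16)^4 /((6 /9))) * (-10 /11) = 9853545 /2523136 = 3.91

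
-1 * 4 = -4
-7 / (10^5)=-7 / 100000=-0.00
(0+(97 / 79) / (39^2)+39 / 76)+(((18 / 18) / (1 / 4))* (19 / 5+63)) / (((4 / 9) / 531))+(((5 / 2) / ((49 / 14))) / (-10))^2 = 319237.72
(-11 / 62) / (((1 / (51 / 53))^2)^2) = -74417211 / 489209822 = -0.15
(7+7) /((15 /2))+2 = 3.87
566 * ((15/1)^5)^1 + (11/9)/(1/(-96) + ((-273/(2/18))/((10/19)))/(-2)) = 1444648005058010/3361161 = 429806250.00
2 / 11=0.18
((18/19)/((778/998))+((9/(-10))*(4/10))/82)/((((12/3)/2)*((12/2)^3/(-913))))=-620386239/242424800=-2.56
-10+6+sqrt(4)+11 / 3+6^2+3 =40.67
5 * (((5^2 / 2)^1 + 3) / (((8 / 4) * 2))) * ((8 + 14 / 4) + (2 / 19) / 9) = 610235 / 2736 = 223.04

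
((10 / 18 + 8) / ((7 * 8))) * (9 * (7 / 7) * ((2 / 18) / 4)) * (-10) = -55 / 144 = -0.38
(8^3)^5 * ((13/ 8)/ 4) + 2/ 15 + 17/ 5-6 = 214404767416283/ 15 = 14293651161085.53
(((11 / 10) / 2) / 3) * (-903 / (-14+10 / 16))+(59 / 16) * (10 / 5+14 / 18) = 1742693 / 77040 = 22.62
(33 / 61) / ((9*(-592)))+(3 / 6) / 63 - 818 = -817.99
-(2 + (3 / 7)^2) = -107 / 49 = -2.18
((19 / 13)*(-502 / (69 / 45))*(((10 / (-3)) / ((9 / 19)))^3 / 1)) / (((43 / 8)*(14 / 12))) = 5233691360000 / 196827813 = 26590.20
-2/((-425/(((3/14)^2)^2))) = 81/8163400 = 0.00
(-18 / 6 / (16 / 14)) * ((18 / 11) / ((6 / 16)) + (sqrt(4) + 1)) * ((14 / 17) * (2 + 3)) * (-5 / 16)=297675 / 11968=24.87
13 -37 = -24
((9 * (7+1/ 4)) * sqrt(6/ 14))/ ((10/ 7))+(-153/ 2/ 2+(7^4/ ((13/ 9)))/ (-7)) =-14337/ 52+261 * sqrt(21)/ 40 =-245.81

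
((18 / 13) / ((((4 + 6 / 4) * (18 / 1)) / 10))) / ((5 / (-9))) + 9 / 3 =393 / 143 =2.75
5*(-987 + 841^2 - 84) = 3531050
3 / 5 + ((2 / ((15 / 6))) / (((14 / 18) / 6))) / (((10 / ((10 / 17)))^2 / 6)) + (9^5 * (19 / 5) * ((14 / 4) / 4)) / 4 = 15887900571 / 323680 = 49085.21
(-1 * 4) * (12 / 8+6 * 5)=-126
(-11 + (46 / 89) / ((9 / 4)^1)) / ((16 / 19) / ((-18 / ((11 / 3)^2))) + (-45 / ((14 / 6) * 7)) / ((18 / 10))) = 72285633 / 14494273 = 4.99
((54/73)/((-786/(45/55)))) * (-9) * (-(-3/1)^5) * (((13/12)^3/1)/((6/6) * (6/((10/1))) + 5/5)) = 72072585/53858816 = 1.34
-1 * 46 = -46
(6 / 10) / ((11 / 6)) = 18 / 55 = 0.33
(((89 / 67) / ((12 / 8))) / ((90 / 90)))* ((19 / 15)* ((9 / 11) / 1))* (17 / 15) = 57494 / 55275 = 1.04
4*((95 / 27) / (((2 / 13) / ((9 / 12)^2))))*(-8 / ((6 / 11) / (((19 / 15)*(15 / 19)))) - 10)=-45695 / 36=-1269.31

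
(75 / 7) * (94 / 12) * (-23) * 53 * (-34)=24349525 / 7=3478503.57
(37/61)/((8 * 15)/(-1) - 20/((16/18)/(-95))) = 74/246135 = 0.00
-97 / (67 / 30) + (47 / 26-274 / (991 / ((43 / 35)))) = -2535568279 / 60421270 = -41.96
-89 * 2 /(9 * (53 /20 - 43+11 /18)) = 3560 /7153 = 0.50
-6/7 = -0.86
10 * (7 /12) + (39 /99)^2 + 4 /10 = 69571 /10890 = 6.39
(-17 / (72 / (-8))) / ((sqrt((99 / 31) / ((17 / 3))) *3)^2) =8959 / 24057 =0.37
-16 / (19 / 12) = -10.11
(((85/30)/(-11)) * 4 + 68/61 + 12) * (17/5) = 413542/10065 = 41.09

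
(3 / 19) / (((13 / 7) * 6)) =7 / 494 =0.01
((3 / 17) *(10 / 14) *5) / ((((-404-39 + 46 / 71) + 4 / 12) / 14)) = -639 / 32011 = -0.02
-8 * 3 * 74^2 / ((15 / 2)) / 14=-43808 / 35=-1251.66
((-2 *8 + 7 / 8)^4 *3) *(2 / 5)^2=25120.18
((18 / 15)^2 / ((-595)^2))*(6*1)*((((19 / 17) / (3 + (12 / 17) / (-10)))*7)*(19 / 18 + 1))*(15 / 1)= 8436 / 4197725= 0.00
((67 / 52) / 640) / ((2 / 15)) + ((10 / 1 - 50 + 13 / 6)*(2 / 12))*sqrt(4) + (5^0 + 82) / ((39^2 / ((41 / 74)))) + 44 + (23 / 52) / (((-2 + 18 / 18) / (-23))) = 2397730801 / 57627648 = 41.61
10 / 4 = 5 / 2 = 2.50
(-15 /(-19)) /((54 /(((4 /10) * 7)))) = 7 /171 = 0.04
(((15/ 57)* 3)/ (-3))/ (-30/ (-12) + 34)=-10/ 1387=-0.01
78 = 78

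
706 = 706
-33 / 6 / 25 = -11 / 50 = -0.22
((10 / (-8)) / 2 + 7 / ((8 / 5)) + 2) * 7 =161 / 4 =40.25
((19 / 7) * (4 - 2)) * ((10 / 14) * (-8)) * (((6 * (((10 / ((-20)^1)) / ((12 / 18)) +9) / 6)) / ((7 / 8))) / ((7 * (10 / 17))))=-71.03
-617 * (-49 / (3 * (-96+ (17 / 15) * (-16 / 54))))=-4081455 / 39016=-104.61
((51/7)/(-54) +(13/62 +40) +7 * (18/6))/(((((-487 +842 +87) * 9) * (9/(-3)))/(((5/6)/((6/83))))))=-0.06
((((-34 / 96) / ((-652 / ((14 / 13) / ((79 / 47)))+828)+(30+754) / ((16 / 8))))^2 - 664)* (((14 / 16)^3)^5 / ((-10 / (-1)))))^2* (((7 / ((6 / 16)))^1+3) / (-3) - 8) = -5679967391738942132689837095293496513355171015017761310113 / 4648256008492309772311689740992583629754740777307602944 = -1221.96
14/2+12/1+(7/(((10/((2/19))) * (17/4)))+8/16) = 63041/3230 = 19.52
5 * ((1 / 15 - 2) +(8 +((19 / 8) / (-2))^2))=28711 / 768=37.38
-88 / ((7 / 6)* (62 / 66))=-17424 / 217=-80.29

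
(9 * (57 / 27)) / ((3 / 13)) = 247 / 3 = 82.33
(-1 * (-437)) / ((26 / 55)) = 24035 / 26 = 924.42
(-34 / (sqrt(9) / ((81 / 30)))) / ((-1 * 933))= 51 / 1555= 0.03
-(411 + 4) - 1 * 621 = -1036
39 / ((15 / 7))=91 / 5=18.20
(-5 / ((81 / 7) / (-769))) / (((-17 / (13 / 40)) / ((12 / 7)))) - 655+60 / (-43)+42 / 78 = -666.75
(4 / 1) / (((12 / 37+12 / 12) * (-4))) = -37 / 49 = -0.76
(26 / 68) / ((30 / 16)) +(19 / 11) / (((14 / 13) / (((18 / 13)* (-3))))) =-126811 / 19635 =-6.46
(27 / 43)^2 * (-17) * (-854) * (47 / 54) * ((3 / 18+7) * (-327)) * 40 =-20081442780 / 43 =-467010297.21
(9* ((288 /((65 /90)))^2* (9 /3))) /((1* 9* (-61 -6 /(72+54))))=-846526464 /108329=-7814.40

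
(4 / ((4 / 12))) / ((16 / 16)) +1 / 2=25 / 2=12.50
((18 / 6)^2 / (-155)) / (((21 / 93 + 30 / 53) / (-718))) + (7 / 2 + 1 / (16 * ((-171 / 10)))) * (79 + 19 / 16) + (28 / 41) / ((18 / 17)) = 216419315957 / 648626560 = 333.66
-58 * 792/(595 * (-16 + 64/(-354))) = 508167/106505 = 4.77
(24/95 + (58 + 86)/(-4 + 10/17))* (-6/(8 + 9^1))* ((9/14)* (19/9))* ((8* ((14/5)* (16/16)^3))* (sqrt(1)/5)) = 5548032/61625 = 90.03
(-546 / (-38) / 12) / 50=91 / 3800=0.02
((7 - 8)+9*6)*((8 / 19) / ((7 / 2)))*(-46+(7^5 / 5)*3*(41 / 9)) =583760656 / 1995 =292611.86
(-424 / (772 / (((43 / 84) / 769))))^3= -11836763639 / 242213763422974800744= -0.00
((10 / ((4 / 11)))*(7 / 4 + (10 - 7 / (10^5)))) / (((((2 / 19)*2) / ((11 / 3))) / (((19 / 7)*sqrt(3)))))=51324869233*sqrt(3) / 3360000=26457.52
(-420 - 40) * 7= -3220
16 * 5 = 80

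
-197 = -197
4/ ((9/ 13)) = 52/ 9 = 5.78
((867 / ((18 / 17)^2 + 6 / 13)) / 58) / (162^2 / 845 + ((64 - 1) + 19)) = 917478185 / 10982206504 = 0.08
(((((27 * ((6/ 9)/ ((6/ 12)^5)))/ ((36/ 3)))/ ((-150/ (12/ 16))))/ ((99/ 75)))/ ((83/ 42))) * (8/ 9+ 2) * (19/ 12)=-3458/ 8217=-0.42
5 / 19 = 0.26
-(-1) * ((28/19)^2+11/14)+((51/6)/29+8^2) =4928323/73283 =67.25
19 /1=19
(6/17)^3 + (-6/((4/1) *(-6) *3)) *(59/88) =0.10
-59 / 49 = -1.20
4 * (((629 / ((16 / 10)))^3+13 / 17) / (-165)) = -528823658281 / 359040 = -1472882.29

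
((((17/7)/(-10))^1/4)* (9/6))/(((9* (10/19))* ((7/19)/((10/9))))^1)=-6137/105840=-0.06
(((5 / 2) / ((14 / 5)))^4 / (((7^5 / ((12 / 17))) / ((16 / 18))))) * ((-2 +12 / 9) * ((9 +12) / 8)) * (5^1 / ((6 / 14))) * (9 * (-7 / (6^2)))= 1953125 / 2304038016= 0.00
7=7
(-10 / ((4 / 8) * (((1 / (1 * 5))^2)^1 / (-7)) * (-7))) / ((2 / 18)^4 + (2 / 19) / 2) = -3116475 / 329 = -9472.57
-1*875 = -875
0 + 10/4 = 5/2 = 2.50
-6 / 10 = -3 / 5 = -0.60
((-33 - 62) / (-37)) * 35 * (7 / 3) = 23275 / 111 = 209.68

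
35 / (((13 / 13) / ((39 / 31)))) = 1365 / 31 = 44.03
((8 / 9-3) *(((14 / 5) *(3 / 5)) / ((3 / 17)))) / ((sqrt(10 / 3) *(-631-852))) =2261 *sqrt(30) / 1668375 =0.01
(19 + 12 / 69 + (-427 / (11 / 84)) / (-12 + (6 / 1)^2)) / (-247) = 59045 / 124982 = 0.47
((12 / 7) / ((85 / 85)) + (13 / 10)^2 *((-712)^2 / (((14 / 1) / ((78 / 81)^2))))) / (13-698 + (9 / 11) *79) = -19908989353 / 217642950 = -91.48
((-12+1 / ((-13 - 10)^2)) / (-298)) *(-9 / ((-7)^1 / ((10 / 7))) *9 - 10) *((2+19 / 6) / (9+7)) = 983785 / 11586687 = 0.08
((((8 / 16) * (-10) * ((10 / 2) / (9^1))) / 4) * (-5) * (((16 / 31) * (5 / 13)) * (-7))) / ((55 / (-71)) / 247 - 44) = 23607500 / 215299557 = 0.11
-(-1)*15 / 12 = 5 / 4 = 1.25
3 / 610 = 0.00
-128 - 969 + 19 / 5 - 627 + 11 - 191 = -9501 / 5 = -1900.20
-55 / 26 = -2.12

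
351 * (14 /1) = 4914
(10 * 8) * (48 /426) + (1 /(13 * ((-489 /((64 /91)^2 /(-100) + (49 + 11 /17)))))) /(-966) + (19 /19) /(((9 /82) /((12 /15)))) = 1389805197031554 /85248529463825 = 16.30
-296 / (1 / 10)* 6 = -17760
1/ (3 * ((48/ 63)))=7/ 16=0.44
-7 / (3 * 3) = -7 / 9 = -0.78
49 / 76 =0.64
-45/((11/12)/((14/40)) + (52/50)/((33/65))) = -5775/599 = -9.64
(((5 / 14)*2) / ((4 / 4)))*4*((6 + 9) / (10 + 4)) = 3.06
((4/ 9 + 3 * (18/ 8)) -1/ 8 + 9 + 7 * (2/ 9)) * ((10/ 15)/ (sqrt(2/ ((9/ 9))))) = 47 * sqrt(2)/ 8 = 8.31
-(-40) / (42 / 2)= 40 / 21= 1.90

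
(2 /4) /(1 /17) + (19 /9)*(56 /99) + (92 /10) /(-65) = 5532403 /579150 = 9.55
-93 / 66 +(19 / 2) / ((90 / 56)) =4457 / 990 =4.50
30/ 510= 1/ 17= 0.06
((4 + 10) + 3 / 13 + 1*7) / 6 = 46 / 13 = 3.54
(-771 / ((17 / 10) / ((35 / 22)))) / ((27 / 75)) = -1124375 / 561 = -2004.23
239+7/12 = 2875/12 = 239.58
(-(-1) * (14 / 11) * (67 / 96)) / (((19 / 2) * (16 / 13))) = 6097 / 80256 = 0.08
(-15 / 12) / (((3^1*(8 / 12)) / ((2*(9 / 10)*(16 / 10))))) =-9 / 5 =-1.80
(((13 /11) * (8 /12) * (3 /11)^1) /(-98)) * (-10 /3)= 130 /17787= 0.01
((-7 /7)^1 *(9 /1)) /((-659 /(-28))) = -0.38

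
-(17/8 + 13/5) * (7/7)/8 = -189/320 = -0.59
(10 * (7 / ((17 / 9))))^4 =157529610000 / 83521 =1886107.81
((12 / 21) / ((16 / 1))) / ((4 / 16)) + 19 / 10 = 2.04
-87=-87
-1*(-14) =14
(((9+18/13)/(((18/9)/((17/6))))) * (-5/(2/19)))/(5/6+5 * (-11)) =12.90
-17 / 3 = -5.67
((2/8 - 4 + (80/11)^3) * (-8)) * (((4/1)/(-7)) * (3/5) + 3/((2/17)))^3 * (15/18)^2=-246116652752463/7304528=-33693710.63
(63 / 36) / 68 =7 / 272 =0.03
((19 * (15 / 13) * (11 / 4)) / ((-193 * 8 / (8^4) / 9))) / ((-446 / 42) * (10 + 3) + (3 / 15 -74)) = 94802400 / 13952549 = 6.79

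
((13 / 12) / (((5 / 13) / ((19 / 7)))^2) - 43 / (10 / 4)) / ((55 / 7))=540277 / 115500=4.68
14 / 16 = 7 / 8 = 0.88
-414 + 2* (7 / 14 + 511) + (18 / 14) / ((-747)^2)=264310264 / 434007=609.00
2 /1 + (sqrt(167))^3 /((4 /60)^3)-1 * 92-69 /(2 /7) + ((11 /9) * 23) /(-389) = 7283308.62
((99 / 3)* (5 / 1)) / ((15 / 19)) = 209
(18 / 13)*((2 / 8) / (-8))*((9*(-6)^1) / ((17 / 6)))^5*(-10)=-20083878149760 / 18458141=-1088076.97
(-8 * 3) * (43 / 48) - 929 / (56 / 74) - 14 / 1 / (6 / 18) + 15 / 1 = -35731 / 28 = -1276.11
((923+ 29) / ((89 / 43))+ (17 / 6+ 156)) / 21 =330433 / 11214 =29.47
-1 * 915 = -915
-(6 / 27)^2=-4 / 81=-0.05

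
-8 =-8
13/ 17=0.76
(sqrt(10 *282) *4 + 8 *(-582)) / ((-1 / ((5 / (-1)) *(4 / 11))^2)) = 1862400 / 121 -3200 *sqrt(705) / 121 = 14689.54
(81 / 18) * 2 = 9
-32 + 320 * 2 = 608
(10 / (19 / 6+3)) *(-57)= -3420 / 37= -92.43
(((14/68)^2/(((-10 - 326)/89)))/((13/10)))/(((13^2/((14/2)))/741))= -414295/1562912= -0.27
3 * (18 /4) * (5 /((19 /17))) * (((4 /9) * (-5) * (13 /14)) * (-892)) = 14784900 /133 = 111164.66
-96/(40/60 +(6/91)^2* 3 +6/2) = -2384928/91415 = -26.09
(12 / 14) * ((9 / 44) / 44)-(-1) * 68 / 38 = 230897 / 128744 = 1.79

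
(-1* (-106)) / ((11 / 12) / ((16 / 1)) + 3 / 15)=101760 / 247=411.98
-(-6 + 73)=-67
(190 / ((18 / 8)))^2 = 7130.86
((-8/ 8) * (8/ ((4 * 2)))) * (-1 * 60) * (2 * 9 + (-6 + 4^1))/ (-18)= -160/ 3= -53.33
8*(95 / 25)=152 / 5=30.40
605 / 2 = 302.50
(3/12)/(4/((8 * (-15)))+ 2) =15/118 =0.13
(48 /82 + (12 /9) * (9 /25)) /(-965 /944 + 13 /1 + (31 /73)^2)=5493388992 /62691241675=0.09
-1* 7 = -7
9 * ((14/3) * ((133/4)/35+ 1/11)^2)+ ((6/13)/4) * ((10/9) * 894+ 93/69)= 1159736339/7235800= 160.28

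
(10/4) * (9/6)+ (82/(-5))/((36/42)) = -923/60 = -15.38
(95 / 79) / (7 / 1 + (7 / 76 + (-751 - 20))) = -7220 / 4586503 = -0.00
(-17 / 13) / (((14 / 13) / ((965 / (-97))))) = 16405 / 1358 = 12.08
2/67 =0.03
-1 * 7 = -7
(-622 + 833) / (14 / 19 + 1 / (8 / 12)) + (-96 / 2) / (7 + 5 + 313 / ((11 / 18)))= 7697818 / 81685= 94.24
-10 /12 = -5 /6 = -0.83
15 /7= 2.14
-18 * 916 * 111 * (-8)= 14641344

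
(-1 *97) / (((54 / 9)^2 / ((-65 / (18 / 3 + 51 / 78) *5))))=409825 / 3114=131.61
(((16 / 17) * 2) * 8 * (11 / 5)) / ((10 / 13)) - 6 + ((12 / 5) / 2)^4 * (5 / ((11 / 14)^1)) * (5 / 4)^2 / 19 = 3388976 / 88825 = 38.15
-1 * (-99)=99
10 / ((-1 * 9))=-10 / 9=-1.11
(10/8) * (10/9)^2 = 125/81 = 1.54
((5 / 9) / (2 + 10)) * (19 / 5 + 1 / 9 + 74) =1753 / 486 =3.61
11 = 11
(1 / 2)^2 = 1 / 4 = 0.25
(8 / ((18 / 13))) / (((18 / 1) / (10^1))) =260 / 81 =3.21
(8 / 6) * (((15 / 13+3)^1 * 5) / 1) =360 / 13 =27.69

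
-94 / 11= -8.55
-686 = -686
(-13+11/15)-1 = -199/15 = -13.27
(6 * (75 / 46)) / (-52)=-0.19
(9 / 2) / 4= 9 / 8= 1.12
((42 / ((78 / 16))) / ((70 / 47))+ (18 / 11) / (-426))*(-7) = -2054227 / 50765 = -40.47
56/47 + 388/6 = 9286/141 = 65.86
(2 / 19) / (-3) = -2 / 57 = -0.04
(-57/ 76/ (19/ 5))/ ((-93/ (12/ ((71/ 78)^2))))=91260/ 2969149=0.03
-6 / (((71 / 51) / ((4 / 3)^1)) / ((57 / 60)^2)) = -18411 / 3550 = -5.19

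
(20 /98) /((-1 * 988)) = -5 /24206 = -0.00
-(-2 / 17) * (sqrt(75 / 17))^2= 150 / 289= 0.52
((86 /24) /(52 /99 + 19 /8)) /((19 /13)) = 36894 /43643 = 0.85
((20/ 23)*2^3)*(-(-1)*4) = 640/ 23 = 27.83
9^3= 729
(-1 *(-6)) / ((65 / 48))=288 / 65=4.43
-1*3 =-3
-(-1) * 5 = 5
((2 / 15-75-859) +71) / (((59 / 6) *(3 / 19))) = -491834 / 885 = -555.74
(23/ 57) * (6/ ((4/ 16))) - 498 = -9278/ 19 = -488.32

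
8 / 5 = 1.60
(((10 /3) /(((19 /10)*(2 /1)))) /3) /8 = 25 /684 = 0.04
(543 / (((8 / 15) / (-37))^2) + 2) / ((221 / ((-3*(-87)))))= 43654260483 / 14144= 3086415.48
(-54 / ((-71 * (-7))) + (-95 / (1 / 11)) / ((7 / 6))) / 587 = -1.53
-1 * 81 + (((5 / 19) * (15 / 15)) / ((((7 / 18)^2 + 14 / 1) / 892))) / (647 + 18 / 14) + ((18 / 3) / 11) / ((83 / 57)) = -415589208399 / 5156204933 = -80.60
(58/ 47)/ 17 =58/ 799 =0.07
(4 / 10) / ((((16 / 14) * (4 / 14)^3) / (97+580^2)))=807929297 / 160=5049558.11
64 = 64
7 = 7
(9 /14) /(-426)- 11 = -21871 /1988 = -11.00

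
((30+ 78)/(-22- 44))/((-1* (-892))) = -0.00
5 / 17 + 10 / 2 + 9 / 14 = 1413 / 238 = 5.94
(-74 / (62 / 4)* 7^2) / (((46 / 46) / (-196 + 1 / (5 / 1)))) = 7099708 / 155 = 45804.57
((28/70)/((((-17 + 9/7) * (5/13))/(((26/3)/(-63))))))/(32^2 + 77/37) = 12506/1409450625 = 0.00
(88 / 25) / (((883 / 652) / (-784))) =-44982784 / 22075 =-2037.73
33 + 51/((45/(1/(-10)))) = 32.89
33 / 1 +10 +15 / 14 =617 / 14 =44.07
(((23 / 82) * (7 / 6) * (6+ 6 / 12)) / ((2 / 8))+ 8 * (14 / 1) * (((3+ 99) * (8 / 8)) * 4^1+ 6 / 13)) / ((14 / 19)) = 397176893 / 6396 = 62097.70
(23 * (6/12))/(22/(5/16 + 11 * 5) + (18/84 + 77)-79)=-142485/17197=-8.29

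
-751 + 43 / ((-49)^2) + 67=-1642241 / 2401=-683.98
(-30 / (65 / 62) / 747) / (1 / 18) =-744 / 1079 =-0.69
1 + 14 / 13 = 27 / 13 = 2.08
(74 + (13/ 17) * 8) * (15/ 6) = 3405/ 17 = 200.29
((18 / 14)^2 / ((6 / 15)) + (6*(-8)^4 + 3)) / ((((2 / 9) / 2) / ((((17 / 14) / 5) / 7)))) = 368599491 / 48020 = 7675.96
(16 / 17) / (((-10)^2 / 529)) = 2116 / 425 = 4.98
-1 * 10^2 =-100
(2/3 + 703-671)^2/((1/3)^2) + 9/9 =9605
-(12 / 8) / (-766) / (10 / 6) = 9 / 7660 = 0.00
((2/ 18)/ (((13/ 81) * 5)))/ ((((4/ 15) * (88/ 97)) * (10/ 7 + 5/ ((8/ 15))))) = 18333/ 346060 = 0.05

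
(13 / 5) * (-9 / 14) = -117 / 70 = -1.67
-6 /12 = -1 /2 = -0.50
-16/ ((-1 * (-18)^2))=4/ 81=0.05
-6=-6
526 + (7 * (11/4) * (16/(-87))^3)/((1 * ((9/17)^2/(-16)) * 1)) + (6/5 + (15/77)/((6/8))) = 10971973582016/20535416055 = 534.30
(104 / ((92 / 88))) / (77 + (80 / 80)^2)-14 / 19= 706 / 1311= 0.54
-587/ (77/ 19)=-11153/ 77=-144.84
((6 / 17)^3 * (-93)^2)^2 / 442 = 1745055728928 / 5334402749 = 327.13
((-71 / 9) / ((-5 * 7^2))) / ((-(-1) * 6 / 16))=568 / 6615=0.09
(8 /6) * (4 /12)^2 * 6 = 8 /9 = 0.89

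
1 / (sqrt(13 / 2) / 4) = 1.57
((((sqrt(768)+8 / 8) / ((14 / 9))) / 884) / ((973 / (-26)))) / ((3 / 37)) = -444 * sqrt(3) / 115787 -111 / 463148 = -0.01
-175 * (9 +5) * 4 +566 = -9234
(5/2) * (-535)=-2675/2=-1337.50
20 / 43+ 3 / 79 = 1709 / 3397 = 0.50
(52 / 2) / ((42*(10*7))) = 13 / 1470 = 0.01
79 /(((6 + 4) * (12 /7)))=553 /120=4.61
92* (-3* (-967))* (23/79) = 6138516/79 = 77702.73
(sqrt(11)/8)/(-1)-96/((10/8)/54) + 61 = -20431/5-sqrt(11)/8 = -4086.61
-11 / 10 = -1.10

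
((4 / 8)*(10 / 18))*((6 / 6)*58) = 145 / 9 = 16.11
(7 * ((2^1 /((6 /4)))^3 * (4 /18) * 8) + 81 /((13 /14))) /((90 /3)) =184373 /47385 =3.89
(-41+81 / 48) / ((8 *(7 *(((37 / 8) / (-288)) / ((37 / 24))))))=1887 / 28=67.39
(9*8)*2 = 144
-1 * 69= -69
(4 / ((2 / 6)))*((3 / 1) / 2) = 18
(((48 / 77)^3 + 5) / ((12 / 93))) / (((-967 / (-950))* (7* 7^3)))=35240709325 / 2119926507622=0.02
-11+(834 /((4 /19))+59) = 8019 /2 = 4009.50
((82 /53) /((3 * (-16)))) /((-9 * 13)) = 41 /148824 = 0.00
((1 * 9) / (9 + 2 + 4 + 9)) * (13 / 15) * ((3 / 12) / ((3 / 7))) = 0.19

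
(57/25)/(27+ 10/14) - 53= -256651/4850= -52.92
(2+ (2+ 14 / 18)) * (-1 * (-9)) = 43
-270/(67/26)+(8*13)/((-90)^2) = -14213758/135675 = -104.76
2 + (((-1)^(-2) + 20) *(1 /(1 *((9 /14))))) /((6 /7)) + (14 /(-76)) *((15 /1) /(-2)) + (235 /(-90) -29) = 751 /76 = 9.88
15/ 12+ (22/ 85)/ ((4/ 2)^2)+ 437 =438.31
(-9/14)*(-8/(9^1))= 0.57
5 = 5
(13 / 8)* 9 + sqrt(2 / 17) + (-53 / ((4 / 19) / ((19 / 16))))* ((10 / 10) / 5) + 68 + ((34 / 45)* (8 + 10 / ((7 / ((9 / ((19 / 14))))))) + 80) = sqrt(34) / 17 + 6349529 / 54720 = 116.38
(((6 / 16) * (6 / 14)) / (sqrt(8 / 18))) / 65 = 27 / 7280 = 0.00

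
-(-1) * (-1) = -1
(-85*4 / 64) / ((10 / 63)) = -1071 / 32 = -33.47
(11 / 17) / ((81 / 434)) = 3.47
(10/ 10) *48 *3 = 144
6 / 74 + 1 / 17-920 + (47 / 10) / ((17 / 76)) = -2826878 / 3145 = -898.85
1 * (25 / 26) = 25 / 26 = 0.96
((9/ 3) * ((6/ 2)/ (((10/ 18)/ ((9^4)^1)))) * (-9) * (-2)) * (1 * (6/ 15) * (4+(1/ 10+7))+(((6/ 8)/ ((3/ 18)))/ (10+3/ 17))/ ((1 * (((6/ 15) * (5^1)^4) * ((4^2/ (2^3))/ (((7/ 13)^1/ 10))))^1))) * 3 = 1432834085508597/ 56225000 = 25483932.16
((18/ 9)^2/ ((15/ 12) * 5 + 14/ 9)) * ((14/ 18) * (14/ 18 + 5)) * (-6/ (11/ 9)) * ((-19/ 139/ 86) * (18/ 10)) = 2987712/ 92374535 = 0.03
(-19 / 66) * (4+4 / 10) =-19 / 15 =-1.27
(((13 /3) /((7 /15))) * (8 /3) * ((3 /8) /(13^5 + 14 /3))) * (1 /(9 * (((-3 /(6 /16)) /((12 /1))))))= -65 /15594502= -0.00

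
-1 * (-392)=392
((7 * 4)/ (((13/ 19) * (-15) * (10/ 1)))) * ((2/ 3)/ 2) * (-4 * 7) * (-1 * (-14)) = 104272/ 2925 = 35.65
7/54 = 0.13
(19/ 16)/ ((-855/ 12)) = -1/ 60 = -0.02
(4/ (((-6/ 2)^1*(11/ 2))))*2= -16/ 33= -0.48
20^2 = 400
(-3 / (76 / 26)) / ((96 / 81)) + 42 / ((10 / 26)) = 658671 / 6080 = 108.33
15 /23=0.65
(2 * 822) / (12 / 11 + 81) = 6028 / 301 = 20.03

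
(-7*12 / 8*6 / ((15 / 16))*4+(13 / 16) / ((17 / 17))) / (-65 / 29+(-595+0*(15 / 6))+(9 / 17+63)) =960857 / 1913600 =0.50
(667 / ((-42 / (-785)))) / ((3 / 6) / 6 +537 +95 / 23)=4817074 / 209125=23.03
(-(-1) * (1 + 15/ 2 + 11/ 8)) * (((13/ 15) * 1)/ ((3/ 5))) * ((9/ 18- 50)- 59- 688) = -181779/ 16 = -11361.19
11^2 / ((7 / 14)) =242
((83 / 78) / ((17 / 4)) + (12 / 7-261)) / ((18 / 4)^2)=-12.79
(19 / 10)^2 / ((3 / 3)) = 361 / 100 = 3.61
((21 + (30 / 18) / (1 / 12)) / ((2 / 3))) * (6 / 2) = 369 / 2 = 184.50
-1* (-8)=8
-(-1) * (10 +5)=15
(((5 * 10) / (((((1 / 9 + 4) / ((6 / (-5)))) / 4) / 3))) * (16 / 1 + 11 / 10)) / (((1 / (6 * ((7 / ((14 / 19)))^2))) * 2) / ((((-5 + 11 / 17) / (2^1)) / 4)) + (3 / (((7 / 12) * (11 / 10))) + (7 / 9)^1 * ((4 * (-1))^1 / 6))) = -41581754676 / 57621349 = -721.64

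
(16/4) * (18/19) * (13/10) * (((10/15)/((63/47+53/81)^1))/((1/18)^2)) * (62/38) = 5965051248/6853585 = 870.35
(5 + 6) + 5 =16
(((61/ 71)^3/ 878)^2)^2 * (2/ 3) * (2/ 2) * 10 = 13271744871487930791605/ 7313739904550078599757178710396172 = 0.00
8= 8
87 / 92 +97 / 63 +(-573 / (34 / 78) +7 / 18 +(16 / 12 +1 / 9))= -129097685 / 98532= -1310.21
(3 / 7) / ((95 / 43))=129 / 665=0.19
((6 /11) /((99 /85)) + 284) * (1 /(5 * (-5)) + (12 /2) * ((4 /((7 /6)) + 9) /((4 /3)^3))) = 9084526081 /1016400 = 8937.94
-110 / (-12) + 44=319 / 6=53.17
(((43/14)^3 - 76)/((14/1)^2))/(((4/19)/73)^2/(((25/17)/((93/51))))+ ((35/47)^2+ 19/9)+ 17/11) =-0.06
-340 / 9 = -37.78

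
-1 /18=-0.06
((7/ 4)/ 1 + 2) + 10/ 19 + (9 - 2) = 857/ 76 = 11.28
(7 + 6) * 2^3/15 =104/15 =6.93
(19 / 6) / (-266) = -1 / 84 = -0.01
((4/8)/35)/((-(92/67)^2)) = -4489/592480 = -0.01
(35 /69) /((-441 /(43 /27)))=-215 /117369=-0.00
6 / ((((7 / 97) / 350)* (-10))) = -2910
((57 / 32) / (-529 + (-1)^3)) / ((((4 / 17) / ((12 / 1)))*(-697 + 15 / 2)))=2907 / 11693920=0.00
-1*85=-85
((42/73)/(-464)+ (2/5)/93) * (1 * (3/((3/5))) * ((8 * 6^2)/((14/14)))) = 289284/65627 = 4.41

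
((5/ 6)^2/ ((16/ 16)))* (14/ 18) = 175/ 324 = 0.54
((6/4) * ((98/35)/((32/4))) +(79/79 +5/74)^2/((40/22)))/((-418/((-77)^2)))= -67994311/4161760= -16.34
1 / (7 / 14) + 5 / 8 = 21 / 8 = 2.62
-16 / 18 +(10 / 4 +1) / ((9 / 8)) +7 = 83 / 9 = 9.22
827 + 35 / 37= 30634 / 37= 827.95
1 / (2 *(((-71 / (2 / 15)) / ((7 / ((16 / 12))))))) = -7 / 1420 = -0.00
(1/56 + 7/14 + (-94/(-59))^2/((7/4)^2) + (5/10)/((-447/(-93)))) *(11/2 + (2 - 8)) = -294960555/406636496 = -0.73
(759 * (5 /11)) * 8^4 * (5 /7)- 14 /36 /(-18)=2289254449 /2268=1009371.45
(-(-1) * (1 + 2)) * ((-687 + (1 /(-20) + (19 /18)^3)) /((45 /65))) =-260001079 /87480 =-2972.12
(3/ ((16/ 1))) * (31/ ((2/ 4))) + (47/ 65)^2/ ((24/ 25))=6170/ 507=12.17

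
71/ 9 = 7.89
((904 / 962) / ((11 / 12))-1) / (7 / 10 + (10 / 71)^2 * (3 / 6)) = 6704530 / 189349017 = 0.04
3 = 3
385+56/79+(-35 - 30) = 25336/79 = 320.71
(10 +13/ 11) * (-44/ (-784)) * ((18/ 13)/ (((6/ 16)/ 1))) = 1476/ 637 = 2.32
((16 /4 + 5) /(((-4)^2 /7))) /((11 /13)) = 819 /176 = 4.65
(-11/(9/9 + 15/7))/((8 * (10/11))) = -77/160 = -0.48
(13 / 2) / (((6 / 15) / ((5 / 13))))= 25 / 4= 6.25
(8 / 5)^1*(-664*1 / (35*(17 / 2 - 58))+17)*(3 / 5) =481864 / 28875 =16.69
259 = 259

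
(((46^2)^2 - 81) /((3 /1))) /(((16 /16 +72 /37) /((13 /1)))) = 2153617375 /327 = 6585985.86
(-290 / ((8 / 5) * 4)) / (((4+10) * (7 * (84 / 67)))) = -48575 / 131712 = -0.37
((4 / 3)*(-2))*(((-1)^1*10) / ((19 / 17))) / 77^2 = 1360 / 337953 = 0.00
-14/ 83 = -0.17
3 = 3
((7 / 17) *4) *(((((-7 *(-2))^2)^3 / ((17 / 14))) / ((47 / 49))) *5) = 723136637440 / 13583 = 53238359.53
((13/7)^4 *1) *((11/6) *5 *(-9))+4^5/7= -4010101/4802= -835.09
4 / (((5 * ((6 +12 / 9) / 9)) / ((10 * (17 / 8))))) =459 / 22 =20.86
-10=-10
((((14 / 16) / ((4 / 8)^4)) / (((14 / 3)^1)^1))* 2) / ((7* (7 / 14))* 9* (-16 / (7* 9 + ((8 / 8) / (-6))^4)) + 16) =244947 / 326600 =0.75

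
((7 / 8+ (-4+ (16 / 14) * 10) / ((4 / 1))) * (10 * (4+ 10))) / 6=255 / 4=63.75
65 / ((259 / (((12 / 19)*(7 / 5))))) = 156 / 703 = 0.22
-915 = -915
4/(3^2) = 4/9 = 0.44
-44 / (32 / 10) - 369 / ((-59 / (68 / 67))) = -117047 / 15812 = -7.40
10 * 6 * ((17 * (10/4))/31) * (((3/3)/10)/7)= 255/217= 1.18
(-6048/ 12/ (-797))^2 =254016/ 635209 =0.40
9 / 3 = 3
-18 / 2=-9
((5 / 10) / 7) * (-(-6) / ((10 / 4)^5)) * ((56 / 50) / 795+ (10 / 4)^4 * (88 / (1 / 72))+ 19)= 157422084896 / 144921875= 1086.25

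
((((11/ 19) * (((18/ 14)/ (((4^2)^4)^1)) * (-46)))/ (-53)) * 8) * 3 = 6831/ 28872704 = 0.00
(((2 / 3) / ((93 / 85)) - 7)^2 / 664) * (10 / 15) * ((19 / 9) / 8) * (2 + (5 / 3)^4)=47536917817 / 452152837152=0.11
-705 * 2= -1410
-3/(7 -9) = 3/2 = 1.50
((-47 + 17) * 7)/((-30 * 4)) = 7/4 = 1.75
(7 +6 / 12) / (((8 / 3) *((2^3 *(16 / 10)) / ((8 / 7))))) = 225 / 896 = 0.25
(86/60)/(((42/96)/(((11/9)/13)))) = 3784/12285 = 0.31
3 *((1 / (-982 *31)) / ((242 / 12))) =-9 / 1841741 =-0.00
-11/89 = -0.12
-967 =-967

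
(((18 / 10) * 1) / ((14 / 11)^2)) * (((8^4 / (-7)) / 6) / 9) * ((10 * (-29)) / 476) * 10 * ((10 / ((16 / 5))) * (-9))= -84216000 / 40817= -2063.26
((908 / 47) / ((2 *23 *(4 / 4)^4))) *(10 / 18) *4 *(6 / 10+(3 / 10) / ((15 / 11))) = 37228 / 48645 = 0.77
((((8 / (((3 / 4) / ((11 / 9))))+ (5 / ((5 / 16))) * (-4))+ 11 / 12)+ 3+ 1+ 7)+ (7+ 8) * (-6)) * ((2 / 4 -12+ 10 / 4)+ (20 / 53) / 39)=258991271 / 223236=1160.17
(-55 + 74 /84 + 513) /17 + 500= 376273 /714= 526.99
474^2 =224676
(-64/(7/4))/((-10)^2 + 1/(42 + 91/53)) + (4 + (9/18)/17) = 28869137/7879602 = 3.66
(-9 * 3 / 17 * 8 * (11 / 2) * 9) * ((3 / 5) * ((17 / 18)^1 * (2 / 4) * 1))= -891 / 5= -178.20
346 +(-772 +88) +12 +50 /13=-4188 /13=-322.15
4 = 4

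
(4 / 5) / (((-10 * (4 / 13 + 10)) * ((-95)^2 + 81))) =-13 / 15252550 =-0.00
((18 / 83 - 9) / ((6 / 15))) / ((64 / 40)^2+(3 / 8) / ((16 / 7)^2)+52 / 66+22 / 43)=-132409728000 / 23706359819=-5.59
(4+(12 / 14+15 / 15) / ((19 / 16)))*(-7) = -740 / 19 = -38.95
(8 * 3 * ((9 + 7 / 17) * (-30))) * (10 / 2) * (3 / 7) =-1728000 / 119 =-14521.01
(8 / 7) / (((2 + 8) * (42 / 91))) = 0.25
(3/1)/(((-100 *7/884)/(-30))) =3978/35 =113.66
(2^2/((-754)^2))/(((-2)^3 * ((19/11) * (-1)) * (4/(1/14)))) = 11/1209802048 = 0.00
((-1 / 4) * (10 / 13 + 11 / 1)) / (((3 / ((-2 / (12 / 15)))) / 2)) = 255 / 52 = 4.90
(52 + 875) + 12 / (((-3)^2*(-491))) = 1365467 / 1473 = 927.00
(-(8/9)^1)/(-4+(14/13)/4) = 208/873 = 0.24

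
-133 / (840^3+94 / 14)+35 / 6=145212476059 / 24893568282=5.83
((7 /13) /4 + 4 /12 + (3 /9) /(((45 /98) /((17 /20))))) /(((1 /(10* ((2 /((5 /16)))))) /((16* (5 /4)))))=2437312 /1755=1388.78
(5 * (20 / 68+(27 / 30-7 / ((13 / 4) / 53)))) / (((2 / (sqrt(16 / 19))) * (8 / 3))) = -39417 * sqrt(19) / 1768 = -97.18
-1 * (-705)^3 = 350402625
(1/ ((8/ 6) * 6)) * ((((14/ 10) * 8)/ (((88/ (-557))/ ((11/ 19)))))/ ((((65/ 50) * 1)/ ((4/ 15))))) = -3899/ 3705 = -1.05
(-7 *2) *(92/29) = -44.41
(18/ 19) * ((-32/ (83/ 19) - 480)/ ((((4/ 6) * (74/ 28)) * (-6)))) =2548224/ 58349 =43.67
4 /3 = 1.33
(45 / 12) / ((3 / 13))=65 / 4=16.25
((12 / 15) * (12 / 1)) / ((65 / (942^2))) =42593472 / 325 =131056.84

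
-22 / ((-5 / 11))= 242 / 5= 48.40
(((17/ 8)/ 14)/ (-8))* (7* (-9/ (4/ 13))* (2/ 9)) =221/ 256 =0.86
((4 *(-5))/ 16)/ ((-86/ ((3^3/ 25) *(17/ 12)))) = 153/ 6880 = 0.02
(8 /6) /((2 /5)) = 10 /3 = 3.33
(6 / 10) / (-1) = -3 / 5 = -0.60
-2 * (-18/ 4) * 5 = 45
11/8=1.38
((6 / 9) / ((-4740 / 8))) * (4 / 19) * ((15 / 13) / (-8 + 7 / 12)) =64 / 1736657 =0.00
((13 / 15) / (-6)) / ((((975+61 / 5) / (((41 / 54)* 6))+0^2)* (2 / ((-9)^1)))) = 533 / 177696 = 0.00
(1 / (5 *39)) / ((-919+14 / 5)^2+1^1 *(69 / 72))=40 / 6547502507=0.00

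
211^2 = 44521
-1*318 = -318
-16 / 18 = -8 / 9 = -0.89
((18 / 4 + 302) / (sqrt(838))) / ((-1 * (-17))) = 613 * sqrt(838) / 28492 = 0.62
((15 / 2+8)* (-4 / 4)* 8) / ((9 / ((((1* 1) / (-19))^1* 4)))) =496 / 171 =2.90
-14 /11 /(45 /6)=-28 /165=-0.17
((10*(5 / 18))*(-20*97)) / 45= -9700 / 81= -119.75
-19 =-19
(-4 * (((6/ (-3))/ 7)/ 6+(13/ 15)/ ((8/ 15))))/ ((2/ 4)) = -265/ 21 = -12.62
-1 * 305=-305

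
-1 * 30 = -30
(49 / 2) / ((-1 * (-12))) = 49 / 24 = 2.04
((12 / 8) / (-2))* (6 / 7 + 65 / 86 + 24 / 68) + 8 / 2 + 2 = 185259 / 40936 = 4.53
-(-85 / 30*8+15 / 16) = 1043 / 48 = 21.73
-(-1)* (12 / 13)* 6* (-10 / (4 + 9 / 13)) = -11.80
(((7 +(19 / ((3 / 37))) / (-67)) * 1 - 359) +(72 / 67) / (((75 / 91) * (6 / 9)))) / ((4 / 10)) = -1776547 / 2010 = -883.85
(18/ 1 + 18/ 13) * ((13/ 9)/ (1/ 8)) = 224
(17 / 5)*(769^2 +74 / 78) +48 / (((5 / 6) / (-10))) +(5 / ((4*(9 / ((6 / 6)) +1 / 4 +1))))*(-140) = 16070250232 / 7995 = 2010037.55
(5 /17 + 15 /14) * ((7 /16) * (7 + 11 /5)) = 5.50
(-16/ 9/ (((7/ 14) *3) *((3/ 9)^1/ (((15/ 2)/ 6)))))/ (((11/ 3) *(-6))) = 0.20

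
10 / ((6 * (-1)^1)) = -1.67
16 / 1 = 16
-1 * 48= -48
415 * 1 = 415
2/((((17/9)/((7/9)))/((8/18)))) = 56/153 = 0.37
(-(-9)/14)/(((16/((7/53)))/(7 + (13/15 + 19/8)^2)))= 4757/51200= 0.09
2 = 2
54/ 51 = 18/ 17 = 1.06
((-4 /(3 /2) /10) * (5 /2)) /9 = -2 /27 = -0.07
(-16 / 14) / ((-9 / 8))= 1.02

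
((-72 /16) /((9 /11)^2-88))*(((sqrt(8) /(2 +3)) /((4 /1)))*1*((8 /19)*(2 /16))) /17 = 1089*sqrt(2) /68262820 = 0.00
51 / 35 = 1.46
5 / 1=5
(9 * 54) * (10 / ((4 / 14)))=17010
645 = 645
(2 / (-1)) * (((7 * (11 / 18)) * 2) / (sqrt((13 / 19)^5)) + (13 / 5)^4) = -57122 / 625 - 55594 * sqrt(247) / 19773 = -135.58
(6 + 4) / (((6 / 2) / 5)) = 50 / 3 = 16.67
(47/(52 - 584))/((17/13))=-611/9044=-0.07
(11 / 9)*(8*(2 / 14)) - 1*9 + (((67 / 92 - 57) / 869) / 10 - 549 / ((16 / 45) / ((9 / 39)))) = -476586202921 / 1309548240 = -363.93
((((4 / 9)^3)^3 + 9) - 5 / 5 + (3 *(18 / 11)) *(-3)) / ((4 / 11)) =-14333116301 / 774840978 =-18.50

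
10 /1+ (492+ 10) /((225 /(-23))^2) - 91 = -3835067 /50625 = -75.75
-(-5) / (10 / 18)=9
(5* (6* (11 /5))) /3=22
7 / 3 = 2.33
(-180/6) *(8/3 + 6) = -260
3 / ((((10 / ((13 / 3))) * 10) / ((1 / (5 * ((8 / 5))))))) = 13 / 800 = 0.02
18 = 18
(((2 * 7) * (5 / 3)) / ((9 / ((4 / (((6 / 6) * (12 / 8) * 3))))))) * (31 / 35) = 496 / 243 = 2.04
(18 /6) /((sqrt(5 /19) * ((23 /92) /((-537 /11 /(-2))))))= 3222 * sqrt(95) /55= 570.98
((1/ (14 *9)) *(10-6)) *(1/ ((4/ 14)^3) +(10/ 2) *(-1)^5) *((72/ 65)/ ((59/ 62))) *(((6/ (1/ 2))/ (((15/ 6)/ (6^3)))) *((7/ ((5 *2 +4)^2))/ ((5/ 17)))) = 827786304/ 4697875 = 176.20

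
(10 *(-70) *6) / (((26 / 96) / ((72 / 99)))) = -1612800 / 143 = -11278.32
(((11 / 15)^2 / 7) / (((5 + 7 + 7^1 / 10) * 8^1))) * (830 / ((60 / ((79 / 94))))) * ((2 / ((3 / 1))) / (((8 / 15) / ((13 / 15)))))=10314161 / 1083015360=0.01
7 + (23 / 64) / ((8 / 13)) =3883 / 512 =7.58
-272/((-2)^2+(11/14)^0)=-272/5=-54.40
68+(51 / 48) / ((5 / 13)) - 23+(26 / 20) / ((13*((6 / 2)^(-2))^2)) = 4469 / 80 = 55.86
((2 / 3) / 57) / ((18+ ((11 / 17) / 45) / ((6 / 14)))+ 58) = 510 / 3315443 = 0.00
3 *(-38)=-114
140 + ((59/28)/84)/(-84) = 27659461/197568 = 140.00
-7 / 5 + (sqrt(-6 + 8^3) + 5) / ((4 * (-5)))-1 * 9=-213 / 20-sqrt(506) / 20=-11.77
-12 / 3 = -4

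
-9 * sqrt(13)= -32.45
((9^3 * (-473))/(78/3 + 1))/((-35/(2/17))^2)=-51084/354025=-0.14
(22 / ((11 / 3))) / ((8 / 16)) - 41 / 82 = 23 / 2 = 11.50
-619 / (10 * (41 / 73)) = -45187 / 410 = -110.21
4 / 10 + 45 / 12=4.15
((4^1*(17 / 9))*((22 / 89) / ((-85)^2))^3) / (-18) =-21296 / 1266833886313640625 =-0.00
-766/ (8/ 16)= -1532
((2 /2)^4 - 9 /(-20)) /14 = 29 /280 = 0.10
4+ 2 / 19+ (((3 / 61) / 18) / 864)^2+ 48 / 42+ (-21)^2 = 5934958636363909 / 13299683217408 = 446.25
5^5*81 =253125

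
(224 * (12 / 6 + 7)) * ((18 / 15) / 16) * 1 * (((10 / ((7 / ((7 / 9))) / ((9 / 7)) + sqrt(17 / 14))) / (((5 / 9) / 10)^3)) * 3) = 864162432 / 223 - 8817984 * sqrt(238) / 223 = 3265135.43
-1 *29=-29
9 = 9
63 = 63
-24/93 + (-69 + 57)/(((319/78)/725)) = -725488/341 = -2127.53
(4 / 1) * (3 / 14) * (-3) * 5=-12.86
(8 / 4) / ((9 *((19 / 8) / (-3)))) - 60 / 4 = -871 / 57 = -15.28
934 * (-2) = -1868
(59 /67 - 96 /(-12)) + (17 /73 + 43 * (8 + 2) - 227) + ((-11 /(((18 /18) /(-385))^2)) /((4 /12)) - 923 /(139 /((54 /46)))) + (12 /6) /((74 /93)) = -2829821603109488 /578551499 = -4891218.17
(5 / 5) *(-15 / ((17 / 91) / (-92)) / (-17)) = -125580 / 289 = -434.53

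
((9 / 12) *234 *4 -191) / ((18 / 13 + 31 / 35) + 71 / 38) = 8835190 / 71559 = 123.47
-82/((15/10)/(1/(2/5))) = -410/3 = -136.67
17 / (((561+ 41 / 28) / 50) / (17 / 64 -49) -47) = -9279025 / 25779767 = -0.36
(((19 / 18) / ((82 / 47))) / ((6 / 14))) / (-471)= -0.00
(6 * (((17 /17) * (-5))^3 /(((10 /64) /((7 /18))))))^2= 31360000 /9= 3484444.44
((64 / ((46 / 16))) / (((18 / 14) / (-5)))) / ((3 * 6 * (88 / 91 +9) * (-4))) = 203840 / 1689741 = 0.12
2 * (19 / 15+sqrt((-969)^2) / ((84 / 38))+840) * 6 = 15355.49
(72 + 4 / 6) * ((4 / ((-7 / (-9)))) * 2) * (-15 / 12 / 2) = -3270 / 7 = -467.14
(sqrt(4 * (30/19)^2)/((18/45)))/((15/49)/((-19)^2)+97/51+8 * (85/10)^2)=712215/52315294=0.01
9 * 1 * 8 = 72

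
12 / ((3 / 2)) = 8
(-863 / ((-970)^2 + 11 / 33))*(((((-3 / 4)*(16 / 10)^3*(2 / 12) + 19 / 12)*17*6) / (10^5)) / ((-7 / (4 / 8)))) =70728891 / 987945350000000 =0.00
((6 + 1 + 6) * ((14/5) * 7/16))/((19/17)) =10829/760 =14.25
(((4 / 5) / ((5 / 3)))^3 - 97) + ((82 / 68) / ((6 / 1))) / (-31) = -9574525253 / 98812500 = -96.90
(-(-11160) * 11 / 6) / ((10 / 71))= 145266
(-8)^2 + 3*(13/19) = 1255/19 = 66.05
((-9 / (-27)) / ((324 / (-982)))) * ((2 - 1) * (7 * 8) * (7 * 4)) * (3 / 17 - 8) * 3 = 51197552 / 1377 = 37180.50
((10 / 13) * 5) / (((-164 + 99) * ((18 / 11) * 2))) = -55 / 3042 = -0.02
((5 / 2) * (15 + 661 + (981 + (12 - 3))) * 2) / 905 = 1666 / 181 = 9.20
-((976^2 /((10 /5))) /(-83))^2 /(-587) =226850258944 /4043843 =56097.69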